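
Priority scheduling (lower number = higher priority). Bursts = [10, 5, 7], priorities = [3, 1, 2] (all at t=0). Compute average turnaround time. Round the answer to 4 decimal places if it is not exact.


Sort by priority (ascending = highest first):
Order: [(1, 5), (2, 7), (3, 10)]
Completion times:
  Priority 1, burst=5, C=5
  Priority 2, burst=7, C=12
  Priority 3, burst=10, C=22
Average turnaround = 39/3 = 13.0

13.0


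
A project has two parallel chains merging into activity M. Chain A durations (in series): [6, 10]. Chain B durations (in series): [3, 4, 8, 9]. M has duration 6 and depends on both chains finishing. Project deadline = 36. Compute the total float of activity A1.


Forward pass: ES(A1) = sum of predecessors on chain A = 0
EF = ES + duration = 0 + 6 = 6
Backward pass: LF(M) = deadline = 36; LS(M) = 36 - 6 = 30
LF(A1) = LS(M) - sum(successors on chain A) = 30 - 10 = 20
LS = LF - duration = 20 - 6 = 14
Total float = LS - ES = 14 - 0 = 14

14


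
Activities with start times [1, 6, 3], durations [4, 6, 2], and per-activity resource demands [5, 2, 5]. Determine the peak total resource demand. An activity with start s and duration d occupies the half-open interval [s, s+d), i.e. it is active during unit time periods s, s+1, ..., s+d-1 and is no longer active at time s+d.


Each activity i is active on [start_i, start_i + duration_i).
Compute total resource usage per time slot:
  t=0: active resources = [], total = 0
  t=1: active resources = [5], total = 5
  t=2: active resources = [5], total = 5
  t=3: active resources = [5, 5], total = 10
  t=4: active resources = [5, 5], total = 10
  t=5: active resources = [], total = 0
  t=6: active resources = [2], total = 2
  t=7: active resources = [2], total = 2
  t=8: active resources = [2], total = 2
  t=9: active resources = [2], total = 2
  t=10: active resources = [2], total = 2
  t=11: active resources = [2], total = 2
Peak resource demand = 10

10


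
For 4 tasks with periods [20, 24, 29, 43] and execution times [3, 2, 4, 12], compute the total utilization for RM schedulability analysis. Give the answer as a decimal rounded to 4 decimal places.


Compute individual utilizations (exact fractions):
  Task 1: C/T = 3/20 (approx. 0.15)
  Task 2: C/T = 2/24 = 1/12 (approx. 0.0833)
  Task 3: C/T = 4/29 (approx. 0.1379)
  Task 4: C/T = 12/43 (approx. 0.2791)
Total utilization U = 3/20 + 1/12 + 4/29 + 12/43 = 24329/37410
Rounded to 4 decimal places: U = 0.6503
RM (Liu & Layland) bound for 4 tasks = 0.756828; compare with U = 24329/37410 (approx. 0.650334)
U <= bound, so schedulable by RM sufficient condition.

0.6503


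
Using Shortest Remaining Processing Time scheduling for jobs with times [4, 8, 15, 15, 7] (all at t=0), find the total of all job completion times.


Since all jobs arrive at t=0, SRPT equals SPT ordering.
SPT order: [4, 7, 8, 15, 15]
Completion times:
  Job 1: p=4, C=4
  Job 2: p=7, C=11
  Job 3: p=8, C=19
  Job 4: p=15, C=34
  Job 5: p=15, C=49
Total completion time = 4 + 11 + 19 + 34 + 49 = 117

117


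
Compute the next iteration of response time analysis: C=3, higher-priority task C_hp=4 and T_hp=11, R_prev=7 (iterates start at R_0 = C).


R_next = C + ceil(R_prev / T_hp) * C_hp
ceil(7 / 11) = ceil(0.6364) = 1
Interference = 1 * 4 = 4
R_next = 3 + 4 = 7
R_next = R_prev, so the iteration has converged (response time = 7).

7


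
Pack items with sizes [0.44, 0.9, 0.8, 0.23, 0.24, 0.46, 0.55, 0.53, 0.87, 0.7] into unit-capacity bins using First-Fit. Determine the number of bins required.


Place items sequentially using First-Fit:
  Item 0.44 -> new Bin 1
  Item 0.9 -> new Bin 2
  Item 0.8 -> new Bin 3
  Item 0.23 -> Bin 1 (now 0.67)
  Item 0.24 -> Bin 1 (now 0.91)
  Item 0.46 -> new Bin 4
  Item 0.55 -> new Bin 5
  Item 0.53 -> Bin 4 (now 0.99)
  Item 0.87 -> new Bin 6
  Item 0.7 -> new Bin 7
Total bins used = 7

7


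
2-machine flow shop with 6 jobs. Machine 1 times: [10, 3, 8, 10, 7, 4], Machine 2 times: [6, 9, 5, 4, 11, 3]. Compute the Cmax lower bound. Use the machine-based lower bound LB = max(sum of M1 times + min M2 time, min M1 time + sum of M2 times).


LB1 = sum(M1 times) + min(M2 times) = 42 + 3 = 45
LB2 = min(M1 times) + sum(M2 times) = 3 + 38 = 41
Lower bound = max(LB1, LB2) = max(45, 41) = 45

45


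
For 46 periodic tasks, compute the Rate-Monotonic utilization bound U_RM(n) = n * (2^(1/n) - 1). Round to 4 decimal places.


Compute 2^(1/46) = 1.0151825180
Subtract 1: 1.0151825180 - 1 = 0.0151825180
Multiply by n: 46 * 0.0151825180 = 0.6983958280
Round to 4 dp: 0.6984

0.6984


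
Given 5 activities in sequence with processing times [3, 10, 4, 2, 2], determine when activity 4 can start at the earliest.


Activity 4 starts after activities 1 through 3 complete.
Predecessor durations: [3, 10, 4]
ES = 3 + 10 + 4 = 17

17


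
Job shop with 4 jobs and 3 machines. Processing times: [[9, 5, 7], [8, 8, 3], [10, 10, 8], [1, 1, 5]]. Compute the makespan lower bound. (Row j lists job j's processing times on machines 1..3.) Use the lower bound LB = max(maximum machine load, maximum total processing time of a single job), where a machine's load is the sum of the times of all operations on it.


Machine loads:
  Machine 1: 9 + 8 + 10 + 1 = 28
  Machine 2: 5 + 8 + 10 + 1 = 24
  Machine 3: 7 + 3 + 8 + 5 = 23
Max machine load = 28
Job totals:
  Job 1: 21
  Job 2: 19
  Job 3: 28
  Job 4: 7
Max job total = 28
Lower bound = max(28, 28) = 28

28


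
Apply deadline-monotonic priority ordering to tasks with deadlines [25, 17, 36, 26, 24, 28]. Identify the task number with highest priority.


Sort tasks by relative deadline (ascending):
  Task 2: deadline = 17
  Task 5: deadline = 24
  Task 1: deadline = 25
  Task 4: deadline = 26
  Task 6: deadline = 28
  Task 3: deadline = 36
Priority order (highest first): [2, 5, 1, 4, 6, 3]
Highest priority task = 2

2


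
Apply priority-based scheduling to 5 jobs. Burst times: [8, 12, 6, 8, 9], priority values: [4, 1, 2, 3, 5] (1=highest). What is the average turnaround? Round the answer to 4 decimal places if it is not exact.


Sort by priority (ascending = highest first):
Order: [(1, 12), (2, 6), (3, 8), (4, 8), (5, 9)]
Completion times:
  Priority 1, burst=12, C=12
  Priority 2, burst=6, C=18
  Priority 3, burst=8, C=26
  Priority 4, burst=8, C=34
  Priority 5, burst=9, C=43
Average turnaround = 133/5 = 26.6

26.6


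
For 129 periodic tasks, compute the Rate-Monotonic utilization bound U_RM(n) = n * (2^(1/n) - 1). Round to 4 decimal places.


Compute 2^(1/129) = 1.0053876957
Subtract 1: 1.0053876957 - 1 = 0.0053876957
Multiply by n: 129 * 0.0053876957 = 0.6950127453
Round to 4 dp: 0.6950

0.6950


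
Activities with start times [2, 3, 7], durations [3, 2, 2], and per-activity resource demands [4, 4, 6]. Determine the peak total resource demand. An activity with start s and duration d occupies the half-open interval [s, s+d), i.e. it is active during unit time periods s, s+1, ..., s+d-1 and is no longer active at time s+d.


Each activity i is active on [start_i, start_i + duration_i).
Compute total resource usage per time slot:
  t=0: active resources = [], total = 0
  t=1: active resources = [], total = 0
  t=2: active resources = [4], total = 4
  t=3: active resources = [4, 4], total = 8
  t=4: active resources = [4, 4], total = 8
  t=5: active resources = [], total = 0
  t=6: active resources = [], total = 0
  t=7: active resources = [6], total = 6
  t=8: active resources = [6], total = 6
Peak resource demand = 8

8


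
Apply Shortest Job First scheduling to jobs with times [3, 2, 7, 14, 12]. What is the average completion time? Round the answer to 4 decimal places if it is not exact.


SJF order (ascending): [2, 3, 7, 12, 14]
Completion times:
  Job 1: burst=2, C=2
  Job 2: burst=3, C=5
  Job 3: burst=7, C=12
  Job 4: burst=12, C=24
  Job 5: burst=14, C=38
Average completion = 81/5 = 16.2

16.2


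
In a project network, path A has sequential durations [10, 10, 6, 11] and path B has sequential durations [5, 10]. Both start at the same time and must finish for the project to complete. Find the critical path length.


Path A total = 10 + 10 + 6 + 11 = 37
Path B total = 5 + 10 = 15
Critical path = longest path = max(37, 15) = 37

37


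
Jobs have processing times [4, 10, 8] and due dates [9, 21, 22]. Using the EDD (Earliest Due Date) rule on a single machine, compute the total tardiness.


Sort by due date (EDD order): [(4, 9), (10, 21), (8, 22)]
Compute completion times and tardiness:
  Job 1: p=4, d=9, C=4, tardiness=max(0,4-9)=0
  Job 2: p=10, d=21, C=14, tardiness=max(0,14-21)=0
  Job 3: p=8, d=22, C=22, tardiness=max(0,22-22)=0
Total tardiness = 0

0


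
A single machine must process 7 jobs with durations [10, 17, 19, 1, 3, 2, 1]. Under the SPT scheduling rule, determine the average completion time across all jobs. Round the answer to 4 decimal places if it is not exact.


Sort jobs by processing time (SPT order): [1, 1, 2, 3, 10, 17, 19]
Compute completion times sequentially:
  Job 1: processing = 1, completes at 1
  Job 2: processing = 1, completes at 2
  Job 3: processing = 2, completes at 4
  Job 4: processing = 3, completes at 7
  Job 5: processing = 10, completes at 17
  Job 6: processing = 17, completes at 34
  Job 7: processing = 19, completes at 53
Sum of completion times = 118
Average completion time = 118/7 = 16.8571

16.8571


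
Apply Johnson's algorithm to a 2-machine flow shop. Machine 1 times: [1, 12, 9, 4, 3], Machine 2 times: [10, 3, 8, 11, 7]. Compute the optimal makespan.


Apply Johnson's rule:
  Group 1 (a <= b): [(1, 1, 10), (5, 3, 7), (4, 4, 11)]
  Group 2 (a > b): [(3, 9, 8), (2, 12, 3)]
Optimal job order: [1, 5, 4, 3, 2]
Schedule:
  Job 1: M1 done at 1, M2 done at 11
  Job 5: M1 done at 4, M2 done at 18
  Job 4: M1 done at 8, M2 done at 29
  Job 3: M1 done at 17, M2 done at 37
  Job 2: M1 done at 29, M2 done at 40
Makespan = 40

40


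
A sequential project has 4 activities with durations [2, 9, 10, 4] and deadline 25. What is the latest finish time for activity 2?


LF(activity 2) = deadline - sum of successor durations
Successors: activities 3 through 4 with durations [10, 4]
Sum of successor durations = 14
LF = 25 - 14 = 11

11


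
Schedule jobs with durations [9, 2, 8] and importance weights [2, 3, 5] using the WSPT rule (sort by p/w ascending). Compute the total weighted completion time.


Compute p/w ratios and sort ascending (WSPT): [(2, 3), (8, 5), (9, 2)]
Compute weighted completion times:
  Job (p=2,w=3): C=2, w*C=3*2=6
  Job (p=8,w=5): C=10, w*C=5*10=50
  Job (p=9,w=2): C=19, w*C=2*19=38
Total weighted completion time = 94

94


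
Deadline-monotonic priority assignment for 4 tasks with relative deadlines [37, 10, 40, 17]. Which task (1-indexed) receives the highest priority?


Sort tasks by relative deadline (ascending):
  Task 2: deadline = 10
  Task 4: deadline = 17
  Task 1: deadline = 37
  Task 3: deadline = 40
Priority order (highest first): [2, 4, 1, 3]
Highest priority task = 2

2


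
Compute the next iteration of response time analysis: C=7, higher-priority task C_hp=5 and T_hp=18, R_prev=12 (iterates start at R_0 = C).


R_next = C + ceil(R_prev / T_hp) * C_hp
ceil(12 / 18) = ceil(0.6667) = 1
Interference = 1 * 5 = 5
R_next = 7 + 5 = 12
R_next = R_prev, so the iteration has converged (response time = 12).

12


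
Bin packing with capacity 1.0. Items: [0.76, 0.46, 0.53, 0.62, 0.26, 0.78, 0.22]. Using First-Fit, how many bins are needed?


Place items sequentially using First-Fit:
  Item 0.76 -> new Bin 1
  Item 0.46 -> new Bin 2
  Item 0.53 -> Bin 2 (now 0.99)
  Item 0.62 -> new Bin 3
  Item 0.26 -> Bin 3 (now 0.88)
  Item 0.78 -> new Bin 4
  Item 0.22 -> Bin 1 (now 0.98)
Total bins used = 4

4


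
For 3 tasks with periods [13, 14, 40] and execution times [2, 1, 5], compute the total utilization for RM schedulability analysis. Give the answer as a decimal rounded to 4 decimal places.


Compute individual utilizations (exact fractions):
  Task 1: C/T = 2/13 (approx. 0.1538)
  Task 2: C/T = 1/14 (approx. 0.0714)
  Task 3: C/T = 5/40 = 1/8 (approx. 0.125)
Total utilization U = 2/13 + 1/14 + 1/8 = 255/728
Rounded to 4 decimal places: U = 0.3503
RM (Liu & Layland) bound for 3 tasks = 0.779763; compare with U = 255/728 (approx. 0.350275)
U <= bound, so schedulable by RM sufficient condition.

0.3503


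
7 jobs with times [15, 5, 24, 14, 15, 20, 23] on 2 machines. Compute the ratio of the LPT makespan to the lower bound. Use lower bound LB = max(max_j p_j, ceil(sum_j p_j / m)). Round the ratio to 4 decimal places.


LPT order: [24, 23, 20, 15, 15, 14, 5]
Machine loads after assignment: [59, 57]
LPT makespan = 59
Lower bound = max(max_job, ceil(total/2)) = max(24, 58) = 58
Ratio = 59 / 58 = 1.0172

1.0172


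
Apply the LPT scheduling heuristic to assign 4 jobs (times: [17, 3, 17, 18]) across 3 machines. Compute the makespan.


Sort jobs in decreasing order (LPT): [18, 17, 17, 3]
Assign each job to the least loaded machine:
  Machine 1: jobs [18], load = 18
  Machine 2: jobs [17, 3], load = 20
  Machine 3: jobs [17], load = 17
Makespan = max load = 20

20


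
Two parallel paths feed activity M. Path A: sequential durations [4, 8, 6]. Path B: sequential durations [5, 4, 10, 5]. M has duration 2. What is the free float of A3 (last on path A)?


ES(A3) = sum of predecessors on chain A = 12
EF(A3) = ES + duration = 12 + 6 = 18
Successor of A3 is M. ES(M) = max(sum(A), sum(B)) = max(18, 24) = 24
Free float = ES(successor) - EF(current) = 24 - 18 = 6

6


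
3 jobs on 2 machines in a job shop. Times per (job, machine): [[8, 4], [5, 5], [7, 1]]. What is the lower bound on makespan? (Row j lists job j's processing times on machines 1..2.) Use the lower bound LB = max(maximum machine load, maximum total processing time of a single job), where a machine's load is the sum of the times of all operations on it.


Machine loads:
  Machine 1: 8 + 5 + 7 = 20
  Machine 2: 4 + 5 + 1 = 10
Max machine load = 20
Job totals:
  Job 1: 12
  Job 2: 10
  Job 3: 8
Max job total = 12
Lower bound = max(20, 12) = 20

20


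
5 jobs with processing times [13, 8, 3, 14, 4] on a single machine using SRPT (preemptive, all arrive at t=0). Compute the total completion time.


Since all jobs arrive at t=0, SRPT equals SPT ordering.
SPT order: [3, 4, 8, 13, 14]
Completion times:
  Job 1: p=3, C=3
  Job 2: p=4, C=7
  Job 3: p=8, C=15
  Job 4: p=13, C=28
  Job 5: p=14, C=42
Total completion time = 3 + 7 + 15 + 28 + 42 = 95

95


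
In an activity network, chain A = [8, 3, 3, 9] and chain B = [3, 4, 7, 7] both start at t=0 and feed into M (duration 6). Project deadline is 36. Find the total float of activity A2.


Forward pass: ES(A2) = sum of predecessors on chain A = 8
EF = ES + duration = 8 + 3 = 11
Backward pass: LF(M) = deadline = 36; LS(M) = 36 - 6 = 30
LF(A2) = LS(M) - sum(successors on chain A) = 30 - 12 = 18
LS = LF - duration = 18 - 3 = 15
Total float = LS - ES = 15 - 8 = 7

7


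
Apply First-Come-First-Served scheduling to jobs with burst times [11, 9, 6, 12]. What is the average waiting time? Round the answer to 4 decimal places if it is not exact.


FCFS order (as given): [11, 9, 6, 12]
Waiting times:
  Job 1: wait = 0
  Job 2: wait = 11
  Job 3: wait = 20
  Job 4: wait = 26
Sum of waiting times = 57
Average waiting time = 57/4 = 14.25

14.25


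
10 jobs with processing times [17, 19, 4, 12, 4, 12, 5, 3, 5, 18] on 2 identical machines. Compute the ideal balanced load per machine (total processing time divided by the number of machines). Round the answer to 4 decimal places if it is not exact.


Total processing time = 17 + 19 + 4 + 12 + 4 + 12 + 5 + 3 + 5 + 18 = 99
Number of machines = 2
Ideal balanced load = 99 / 2 = 49.5

49.5


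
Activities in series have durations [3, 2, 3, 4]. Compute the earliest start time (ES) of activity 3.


Activity 3 starts after activities 1 through 2 complete.
Predecessor durations: [3, 2]
ES = 3 + 2 = 5

5


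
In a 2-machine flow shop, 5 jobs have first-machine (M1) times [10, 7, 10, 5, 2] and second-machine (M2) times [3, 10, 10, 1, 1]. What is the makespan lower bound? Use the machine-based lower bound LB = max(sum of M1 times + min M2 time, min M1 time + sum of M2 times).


LB1 = sum(M1 times) + min(M2 times) = 34 + 1 = 35
LB2 = min(M1 times) + sum(M2 times) = 2 + 25 = 27
Lower bound = max(LB1, LB2) = max(35, 27) = 35

35


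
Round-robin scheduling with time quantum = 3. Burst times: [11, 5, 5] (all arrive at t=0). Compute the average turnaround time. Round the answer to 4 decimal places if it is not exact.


Time quantum = 3
Execution trace:
  J1 runs 3 units, time = 3
  J2 runs 3 units, time = 6
  J3 runs 3 units, time = 9
  J1 runs 3 units, time = 12
  J2 runs 2 units, time = 14
  J3 runs 2 units, time = 16
  J1 runs 3 units, time = 19
  J1 runs 2 units, time = 21
Finish times: [21, 14, 16]
Average turnaround = 51/3 = 17.0

17.0


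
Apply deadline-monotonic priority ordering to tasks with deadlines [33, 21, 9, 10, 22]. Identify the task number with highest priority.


Sort tasks by relative deadline (ascending):
  Task 3: deadline = 9
  Task 4: deadline = 10
  Task 2: deadline = 21
  Task 5: deadline = 22
  Task 1: deadline = 33
Priority order (highest first): [3, 4, 2, 5, 1]
Highest priority task = 3

3


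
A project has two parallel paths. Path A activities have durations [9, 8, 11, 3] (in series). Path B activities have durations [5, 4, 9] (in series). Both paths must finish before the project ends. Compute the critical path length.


Path A total = 9 + 8 + 11 + 3 = 31
Path B total = 5 + 4 + 9 = 18
Critical path = longest path = max(31, 18) = 31

31


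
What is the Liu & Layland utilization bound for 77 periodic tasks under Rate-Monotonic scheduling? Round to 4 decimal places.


Compute 2^(1/77) = 1.0090425505
Subtract 1: 1.0090425505 - 1 = 0.0090425505
Multiply by n: 77 * 0.0090425505 = 0.6962763885
Round to 4 dp: 0.6963

0.6963


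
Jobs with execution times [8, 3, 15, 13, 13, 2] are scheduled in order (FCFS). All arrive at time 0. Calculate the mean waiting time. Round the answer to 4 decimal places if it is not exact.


FCFS order (as given): [8, 3, 15, 13, 13, 2]
Waiting times:
  Job 1: wait = 0
  Job 2: wait = 8
  Job 3: wait = 11
  Job 4: wait = 26
  Job 5: wait = 39
  Job 6: wait = 52
Sum of waiting times = 136
Average waiting time = 136/6 = 22.6667

22.6667


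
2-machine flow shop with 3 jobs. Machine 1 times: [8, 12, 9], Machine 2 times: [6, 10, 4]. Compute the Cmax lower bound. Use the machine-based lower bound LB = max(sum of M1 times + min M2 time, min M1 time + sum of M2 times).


LB1 = sum(M1 times) + min(M2 times) = 29 + 4 = 33
LB2 = min(M1 times) + sum(M2 times) = 8 + 20 = 28
Lower bound = max(LB1, LB2) = max(33, 28) = 33

33


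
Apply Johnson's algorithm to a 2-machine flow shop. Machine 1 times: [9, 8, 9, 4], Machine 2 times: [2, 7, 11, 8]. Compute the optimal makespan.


Apply Johnson's rule:
  Group 1 (a <= b): [(4, 4, 8), (3, 9, 11)]
  Group 2 (a > b): [(2, 8, 7), (1, 9, 2)]
Optimal job order: [4, 3, 2, 1]
Schedule:
  Job 4: M1 done at 4, M2 done at 12
  Job 3: M1 done at 13, M2 done at 24
  Job 2: M1 done at 21, M2 done at 31
  Job 1: M1 done at 30, M2 done at 33
Makespan = 33

33


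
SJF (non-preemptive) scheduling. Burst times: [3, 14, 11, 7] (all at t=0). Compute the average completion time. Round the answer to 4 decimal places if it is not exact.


SJF order (ascending): [3, 7, 11, 14]
Completion times:
  Job 1: burst=3, C=3
  Job 2: burst=7, C=10
  Job 3: burst=11, C=21
  Job 4: burst=14, C=35
Average completion = 69/4 = 17.25

17.25


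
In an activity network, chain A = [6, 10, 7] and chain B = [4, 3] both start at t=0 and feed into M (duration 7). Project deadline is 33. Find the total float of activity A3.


Forward pass: ES(A3) = sum of predecessors on chain A = 16
EF = ES + duration = 16 + 7 = 23
Backward pass: LF(M) = deadline = 33; LS(M) = 33 - 7 = 26
LF(A3) = LS(M) - sum(successors on chain A) = 26 - 0 = 26
LS = LF - duration = 26 - 7 = 19
Total float = LS - ES = 19 - 16 = 3

3


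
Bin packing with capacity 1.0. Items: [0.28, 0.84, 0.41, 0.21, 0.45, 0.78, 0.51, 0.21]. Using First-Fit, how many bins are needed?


Place items sequentially using First-Fit:
  Item 0.28 -> new Bin 1
  Item 0.84 -> new Bin 2
  Item 0.41 -> Bin 1 (now 0.69)
  Item 0.21 -> Bin 1 (now 0.9)
  Item 0.45 -> new Bin 3
  Item 0.78 -> new Bin 4
  Item 0.51 -> Bin 3 (now 0.96)
  Item 0.21 -> Bin 4 (now 0.99)
Total bins used = 4

4


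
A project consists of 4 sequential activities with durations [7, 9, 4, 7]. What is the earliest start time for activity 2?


Activity 2 starts after activities 1 through 1 complete.
Predecessor durations: [7]
ES = 7 = 7

7


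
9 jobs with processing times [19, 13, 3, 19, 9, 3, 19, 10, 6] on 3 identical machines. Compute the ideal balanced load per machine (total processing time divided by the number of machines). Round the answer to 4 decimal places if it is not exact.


Total processing time = 19 + 13 + 3 + 19 + 9 + 3 + 19 + 10 + 6 = 101
Number of machines = 3
Ideal balanced load = 101 / 3 = 33.6667

33.6667


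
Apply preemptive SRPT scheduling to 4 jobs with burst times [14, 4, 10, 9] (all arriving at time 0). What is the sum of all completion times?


Since all jobs arrive at t=0, SRPT equals SPT ordering.
SPT order: [4, 9, 10, 14]
Completion times:
  Job 1: p=4, C=4
  Job 2: p=9, C=13
  Job 3: p=10, C=23
  Job 4: p=14, C=37
Total completion time = 4 + 13 + 23 + 37 = 77

77


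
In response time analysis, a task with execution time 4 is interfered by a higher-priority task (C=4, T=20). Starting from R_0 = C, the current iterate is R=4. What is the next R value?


R_next = C + ceil(R_prev / T_hp) * C_hp
ceil(4 / 20) = ceil(0.2) = 1
Interference = 1 * 4 = 4
R_next = 4 + 4 = 8

8


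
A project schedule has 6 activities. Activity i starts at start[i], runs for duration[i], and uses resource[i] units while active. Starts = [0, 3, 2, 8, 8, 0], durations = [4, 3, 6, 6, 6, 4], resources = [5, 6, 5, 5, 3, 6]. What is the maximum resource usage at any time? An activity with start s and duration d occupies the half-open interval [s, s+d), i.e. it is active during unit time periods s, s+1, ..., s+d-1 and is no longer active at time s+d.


Each activity i is active on [start_i, start_i + duration_i).
Compute total resource usage per time slot:
  t=0: active resources = [5, 6], total = 11
  t=1: active resources = [5, 6], total = 11
  t=2: active resources = [5, 5, 6], total = 16
  t=3: active resources = [5, 6, 5, 6], total = 22
  t=4: active resources = [6, 5], total = 11
  t=5: active resources = [6, 5], total = 11
  t=6: active resources = [5], total = 5
  t=7: active resources = [5], total = 5
  t=8: active resources = [5, 3], total = 8
  t=9: active resources = [5, 3], total = 8
  t=10: active resources = [5, 3], total = 8
  t=11: active resources = [5, 3], total = 8
  t=12: active resources = [5, 3], total = 8
  t=13: active resources = [5, 3], total = 8
Peak resource demand = 22

22


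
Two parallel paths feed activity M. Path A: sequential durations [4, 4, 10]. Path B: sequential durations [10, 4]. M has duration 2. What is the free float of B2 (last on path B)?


ES(B2) = sum of predecessors on chain B = 10
EF(B2) = ES + duration = 10 + 4 = 14
Successor of B2 is M. ES(M) = max(sum(A), sum(B)) = max(18, 14) = 18
Free float = ES(successor) - EF(current) = 18 - 14 = 4

4


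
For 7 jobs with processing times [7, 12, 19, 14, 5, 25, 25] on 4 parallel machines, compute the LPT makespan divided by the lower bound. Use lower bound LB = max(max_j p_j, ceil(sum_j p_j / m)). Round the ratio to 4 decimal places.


LPT order: [25, 25, 19, 14, 12, 7, 5]
Machine loads after assignment: [30, 25, 26, 26]
LPT makespan = 30
Lower bound = max(max_job, ceil(total/4)) = max(25, 27) = 27
Ratio = 30 / 27 = 1.1111

1.1111


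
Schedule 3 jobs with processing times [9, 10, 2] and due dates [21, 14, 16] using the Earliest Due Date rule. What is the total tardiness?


Sort by due date (EDD order): [(10, 14), (2, 16), (9, 21)]
Compute completion times and tardiness:
  Job 1: p=10, d=14, C=10, tardiness=max(0,10-14)=0
  Job 2: p=2, d=16, C=12, tardiness=max(0,12-16)=0
  Job 3: p=9, d=21, C=21, tardiness=max(0,21-21)=0
Total tardiness = 0

0


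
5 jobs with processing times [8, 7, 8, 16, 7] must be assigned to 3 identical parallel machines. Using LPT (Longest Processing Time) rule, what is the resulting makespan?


Sort jobs in decreasing order (LPT): [16, 8, 8, 7, 7]
Assign each job to the least loaded machine:
  Machine 1: jobs [16], load = 16
  Machine 2: jobs [8, 7], load = 15
  Machine 3: jobs [8, 7], load = 15
Makespan = max load = 16

16


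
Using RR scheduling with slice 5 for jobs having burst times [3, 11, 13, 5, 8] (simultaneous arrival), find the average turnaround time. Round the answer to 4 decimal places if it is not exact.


Time quantum = 5
Execution trace:
  J1 runs 3 units, time = 3
  J2 runs 5 units, time = 8
  J3 runs 5 units, time = 13
  J4 runs 5 units, time = 18
  J5 runs 5 units, time = 23
  J2 runs 5 units, time = 28
  J3 runs 5 units, time = 33
  J5 runs 3 units, time = 36
  J2 runs 1 units, time = 37
  J3 runs 3 units, time = 40
Finish times: [3, 37, 40, 18, 36]
Average turnaround = 134/5 = 26.8

26.8


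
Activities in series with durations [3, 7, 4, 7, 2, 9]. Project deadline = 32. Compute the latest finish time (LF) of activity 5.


LF(activity 5) = deadline - sum of successor durations
Successors: activities 6 through 6 with durations [9]
Sum of successor durations = 9
LF = 32 - 9 = 23

23


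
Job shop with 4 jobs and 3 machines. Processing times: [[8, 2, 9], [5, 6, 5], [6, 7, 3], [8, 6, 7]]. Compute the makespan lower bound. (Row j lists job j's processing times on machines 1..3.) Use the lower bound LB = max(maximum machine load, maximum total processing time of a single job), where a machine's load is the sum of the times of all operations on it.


Machine loads:
  Machine 1: 8 + 5 + 6 + 8 = 27
  Machine 2: 2 + 6 + 7 + 6 = 21
  Machine 3: 9 + 5 + 3 + 7 = 24
Max machine load = 27
Job totals:
  Job 1: 19
  Job 2: 16
  Job 3: 16
  Job 4: 21
Max job total = 21
Lower bound = max(27, 21) = 27

27


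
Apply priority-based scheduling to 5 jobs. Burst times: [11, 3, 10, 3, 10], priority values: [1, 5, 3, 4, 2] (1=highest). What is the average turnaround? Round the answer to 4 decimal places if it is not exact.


Sort by priority (ascending = highest first):
Order: [(1, 11), (2, 10), (3, 10), (4, 3), (5, 3)]
Completion times:
  Priority 1, burst=11, C=11
  Priority 2, burst=10, C=21
  Priority 3, burst=10, C=31
  Priority 4, burst=3, C=34
  Priority 5, burst=3, C=37
Average turnaround = 134/5 = 26.8

26.8


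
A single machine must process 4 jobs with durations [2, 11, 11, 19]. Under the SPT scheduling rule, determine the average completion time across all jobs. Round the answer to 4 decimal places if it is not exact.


Sort jobs by processing time (SPT order): [2, 11, 11, 19]
Compute completion times sequentially:
  Job 1: processing = 2, completes at 2
  Job 2: processing = 11, completes at 13
  Job 3: processing = 11, completes at 24
  Job 4: processing = 19, completes at 43
Sum of completion times = 82
Average completion time = 82/4 = 20.5

20.5


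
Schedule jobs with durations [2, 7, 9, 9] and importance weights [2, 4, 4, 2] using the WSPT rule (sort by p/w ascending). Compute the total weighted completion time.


Compute p/w ratios and sort ascending (WSPT): [(2, 2), (7, 4), (9, 4), (9, 2)]
Compute weighted completion times:
  Job (p=2,w=2): C=2, w*C=2*2=4
  Job (p=7,w=4): C=9, w*C=4*9=36
  Job (p=9,w=4): C=18, w*C=4*18=72
  Job (p=9,w=2): C=27, w*C=2*27=54
Total weighted completion time = 166

166


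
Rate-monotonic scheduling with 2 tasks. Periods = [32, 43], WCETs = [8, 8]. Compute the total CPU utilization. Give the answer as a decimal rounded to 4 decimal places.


Compute individual utilizations (exact fractions):
  Task 1: C/T = 8/32 = 1/4 (approx. 0.25)
  Task 2: C/T = 8/43 (approx. 0.186)
Total utilization U = 1/4 + 8/43 = 75/172
Rounded to 4 decimal places: U = 0.4360
RM (Liu & Layland) bound for 2 tasks = 0.828427; compare with U = 75/172 (approx. 0.436047)
U <= bound, so schedulable by RM sufficient condition.

0.4360


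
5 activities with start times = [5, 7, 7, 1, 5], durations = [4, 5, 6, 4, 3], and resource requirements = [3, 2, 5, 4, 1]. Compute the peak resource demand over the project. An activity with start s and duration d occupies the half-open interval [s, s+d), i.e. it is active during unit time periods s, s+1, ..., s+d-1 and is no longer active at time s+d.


Each activity i is active on [start_i, start_i + duration_i).
Compute total resource usage per time slot:
  t=0: active resources = [], total = 0
  t=1: active resources = [4], total = 4
  t=2: active resources = [4], total = 4
  t=3: active resources = [4], total = 4
  t=4: active resources = [4], total = 4
  t=5: active resources = [3, 1], total = 4
  t=6: active resources = [3, 1], total = 4
  t=7: active resources = [3, 2, 5, 1], total = 11
  t=8: active resources = [3, 2, 5], total = 10
  t=9: active resources = [2, 5], total = 7
  t=10: active resources = [2, 5], total = 7
  t=11: active resources = [2, 5], total = 7
  t=12: active resources = [5], total = 5
Peak resource demand = 11

11


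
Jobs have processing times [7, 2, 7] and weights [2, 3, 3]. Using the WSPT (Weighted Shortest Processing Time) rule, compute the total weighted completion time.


Compute p/w ratios and sort ascending (WSPT): [(2, 3), (7, 3), (7, 2)]
Compute weighted completion times:
  Job (p=2,w=3): C=2, w*C=3*2=6
  Job (p=7,w=3): C=9, w*C=3*9=27
  Job (p=7,w=2): C=16, w*C=2*16=32
Total weighted completion time = 65

65


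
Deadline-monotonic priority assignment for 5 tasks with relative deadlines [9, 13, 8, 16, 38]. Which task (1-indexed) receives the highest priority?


Sort tasks by relative deadline (ascending):
  Task 3: deadline = 8
  Task 1: deadline = 9
  Task 2: deadline = 13
  Task 4: deadline = 16
  Task 5: deadline = 38
Priority order (highest first): [3, 1, 2, 4, 5]
Highest priority task = 3

3


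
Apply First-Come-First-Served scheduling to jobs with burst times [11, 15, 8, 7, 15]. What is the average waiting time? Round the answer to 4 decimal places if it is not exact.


FCFS order (as given): [11, 15, 8, 7, 15]
Waiting times:
  Job 1: wait = 0
  Job 2: wait = 11
  Job 3: wait = 26
  Job 4: wait = 34
  Job 5: wait = 41
Sum of waiting times = 112
Average waiting time = 112/5 = 22.4

22.4


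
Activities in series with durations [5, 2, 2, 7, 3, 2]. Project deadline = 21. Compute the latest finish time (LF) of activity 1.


LF(activity 1) = deadline - sum of successor durations
Successors: activities 2 through 6 with durations [2, 2, 7, 3, 2]
Sum of successor durations = 16
LF = 21 - 16 = 5

5


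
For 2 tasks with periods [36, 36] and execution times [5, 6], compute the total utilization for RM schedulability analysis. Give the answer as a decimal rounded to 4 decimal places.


Compute individual utilizations (exact fractions):
  Task 1: C/T = 5/36 (approx. 0.1389)
  Task 2: C/T = 6/36 = 1/6 (approx. 0.1667)
Total utilization U = 5/36 + 1/6 = 11/36
Rounded to 4 decimal places: U = 0.3056
RM (Liu & Layland) bound for 2 tasks = 0.828427; compare with U = 11/36 (approx. 0.305556)
U <= bound, so schedulable by RM sufficient condition.

0.3056


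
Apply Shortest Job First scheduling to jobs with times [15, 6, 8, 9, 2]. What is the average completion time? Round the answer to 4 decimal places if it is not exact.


SJF order (ascending): [2, 6, 8, 9, 15]
Completion times:
  Job 1: burst=2, C=2
  Job 2: burst=6, C=8
  Job 3: burst=8, C=16
  Job 4: burst=9, C=25
  Job 5: burst=15, C=40
Average completion = 91/5 = 18.2

18.2


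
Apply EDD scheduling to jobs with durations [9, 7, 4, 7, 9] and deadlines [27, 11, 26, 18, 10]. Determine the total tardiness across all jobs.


Sort by due date (EDD order): [(9, 10), (7, 11), (7, 18), (4, 26), (9, 27)]
Compute completion times and tardiness:
  Job 1: p=9, d=10, C=9, tardiness=max(0,9-10)=0
  Job 2: p=7, d=11, C=16, tardiness=max(0,16-11)=5
  Job 3: p=7, d=18, C=23, tardiness=max(0,23-18)=5
  Job 4: p=4, d=26, C=27, tardiness=max(0,27-26)=1
  Job 5: p=9, d=27, C=36, tardiness=max(0,36-27)=9
Total tardiness = 20

20


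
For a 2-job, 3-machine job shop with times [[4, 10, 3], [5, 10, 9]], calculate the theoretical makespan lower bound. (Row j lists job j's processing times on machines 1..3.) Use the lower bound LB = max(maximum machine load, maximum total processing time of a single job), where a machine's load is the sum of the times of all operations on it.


Machine loads:
  Machine 1: 4 + 5 = 9
  Machine 2: 10 + 10 = 20
  Machine 3: 3 + 9 = 12
Max machine load = 20
Job totals:
  Job 1: 17
  Job 2: 24
Max job total = 24
Lower bound = max(20, 24) = 24

24


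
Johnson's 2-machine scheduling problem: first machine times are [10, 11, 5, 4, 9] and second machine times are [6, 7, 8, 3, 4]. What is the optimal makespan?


Apply Johnson's rule:
  Group 1 (a <= b): [(3, 5, 8)]
  Group 2 (a > b): [(2, 11, 7), (1, 10, 6), (5, 9, 4), (4, 4, 3)]
Optimal job order: [3, 2, 1, 5, 4]
Schedule:
  Job 3: M1 done at 5, M2 done at 13
  Job 2: M1 done at 16, M2 done at 23
  Job 1: M1 done at 26, M2 done at 32
  Job 5: M1 done at 35, M2 done at 39
  Job 4: M1 done at 39, M2 done at 42
Makespan = 42

42


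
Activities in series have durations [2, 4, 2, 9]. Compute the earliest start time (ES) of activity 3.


Activity 3 starts after activities 1 through 2 complete.
Predecessor durations: [2, 4]
ES = 2 + 4 = 6

6


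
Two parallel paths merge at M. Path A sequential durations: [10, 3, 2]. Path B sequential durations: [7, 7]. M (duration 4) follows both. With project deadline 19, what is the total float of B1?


Forward pass: ES(B1) = sum of predecessors on chain B = 0
EF = ES + duration = 0 + 7 = 7
Backward pass: LF(M) = deadline = 19; LS(M) = 19 - 4 = 15
LF(B1) = LS(M) - sum(successors on chain B) = 15 - 7 = 8
LS = LF - duration = 8 - 7 = 1
Total float = LS - ES = 1 - 0 = 1

1


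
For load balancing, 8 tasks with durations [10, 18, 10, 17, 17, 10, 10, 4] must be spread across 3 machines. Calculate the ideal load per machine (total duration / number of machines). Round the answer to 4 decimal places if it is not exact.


Total processing time = 10 + 18 + 10 + 17 + 17 + 10 + 10 + 4 = 96
Number of machines = 3
Ideal balanced load = 96 / 3 = 32.0

32.0


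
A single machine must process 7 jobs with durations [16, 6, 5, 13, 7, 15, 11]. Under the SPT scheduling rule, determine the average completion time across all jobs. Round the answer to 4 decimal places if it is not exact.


Sort jobs by processing time (SPT order): [5, 6, 7, 11, 13, 15, 16]
Compute completion times sequentially:
  Job 1: processing = 5, completes at 5
  Job 2: processing = 6, completes at 11
  Job 3: processing = 7, completes at 18
  Job 4: processing = 11, completes at 29
  Job 5: processing = 13, completes at 42
  Job 6: processing = 15, completes at 57
  Job 7: processing = 16, completes at 73
Sum of completion times = 235
Average completion time = 235/7 = 33.5714

33.5714


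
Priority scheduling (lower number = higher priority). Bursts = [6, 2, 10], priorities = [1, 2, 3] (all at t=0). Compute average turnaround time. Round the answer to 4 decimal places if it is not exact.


Sort by priority (ascending = highest first):
Order: [(1, 6), (2, 2), (3, 10)]
Completion times:
  Priority 1, burst=6, C=6
  Priority 2, burst=2, C=8
  Priority 3, burst=10, C=18
Average turnaround = 32/3 = 10.6667

10.6667


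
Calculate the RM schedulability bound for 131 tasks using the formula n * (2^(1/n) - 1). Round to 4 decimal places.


Compute 2^(1/131) = 1.0053052230
Subtract 1: 1.0053052230 - 1 = 0.0053052230
Multiply by n: 131 * 0.0053052230 = 0.6949842130
Round to 4 dp: 0.6950

0.6950


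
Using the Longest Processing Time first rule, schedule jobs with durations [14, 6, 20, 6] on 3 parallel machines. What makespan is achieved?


Sort jobs in decreasing order (LPT): [20, 14, 6, 6]
Assign each job to the least loaded machine:
  Machine 1: jobs [20], load = 20
  Machine 2: jobs [14], load = 14
  Machine 3: jobs [6, 6], load = 12
Makespan = max load = 20

20


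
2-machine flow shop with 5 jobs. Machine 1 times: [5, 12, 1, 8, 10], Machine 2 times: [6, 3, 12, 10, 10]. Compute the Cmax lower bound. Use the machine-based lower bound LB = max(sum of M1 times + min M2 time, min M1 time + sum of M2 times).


LB1 = sum(M1 times) + min(M2 times) = 36 + 3 = 39
LB2 = min(M1 times) + sum(M2 times) = 1 + 41 = 42
Lower bound = max(LB1, LB2) = max(39, 42) = 42

42


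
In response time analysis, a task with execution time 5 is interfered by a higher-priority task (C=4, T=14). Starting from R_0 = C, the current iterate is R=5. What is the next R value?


R_next = C + ceil(R_prev / T_hp) * C_hp
ceil(5 / 14) = ceil(0.3571) = 1
Interference = 1 * 4 = 4
R_next = 5 + 4 = 9

9


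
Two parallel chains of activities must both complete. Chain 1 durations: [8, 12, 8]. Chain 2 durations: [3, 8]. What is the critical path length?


Path A total = 8 + 12 + 8 = 28
Path B total = 3 + 8 = 11
Critical path = longest path = max(28, 11) = 28

28


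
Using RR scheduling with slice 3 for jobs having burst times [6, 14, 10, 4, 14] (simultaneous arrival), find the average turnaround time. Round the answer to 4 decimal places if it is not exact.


Time quantum = 3
Execution trace:
  J1 runs 3 units, time = 3
  J2 runs 3 units, time = 6
  J3 runs 3 units, time = 9
  J4 runs 3 units, time = 12
  J5 runs 3 units, time = 15
  J1 runs 3 units, time = 18
  J2 runs 3 units, time = 21
  J3 runs 3 units, time = 24
  J4 runs 1 units, time = 25
  J5 runs 3 units, time = 28
  J2 runs 3 units, time = 31
  J3 runs 3 units, time = 34
  J5 runs 3 units, time = 37
  J2 runs 3 units, time = 40
  J3 runs 1 units, time = 41
  J5 runs 3 units, time = 44
  J2 runs 2 units, time = 46
  J5 runs 2 units, time = 48
Finish times: [18, 46, 41, 25, 48]
Average turnaround = 178/5 = 35.6

35.6


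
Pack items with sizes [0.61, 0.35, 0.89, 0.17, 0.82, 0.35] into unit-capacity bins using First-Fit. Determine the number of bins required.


Place items sequentially using First-Fit:
  Item 0.61 -> new Bin 1
  Item 0.35 -> Bin 1 (now 0.96)
  Item 0.89 -> new Bin 2
  Item 0.17 -> new Bin 3
  Item 0.82 -> Bin 3 (now 0.99)
  Item 0.35 -> new Bin 4
Total bins used = 4

4


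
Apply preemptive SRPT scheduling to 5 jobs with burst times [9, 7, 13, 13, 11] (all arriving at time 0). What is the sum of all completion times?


Since all jobs arrive at t=0, SRPT equals SPT ordering.
SPT order: [7, 9, 11, 13, 13]
Completion times:
  Job 1: p=7, C=7
  Job 2: p=9, C=16
  Job 3: p=11, C=27
  Job 4: p=13, C=40
  Job 5: p=13, C=53
Total completion time = 7 + 16 + 27 + 40 + 53 = 143

143


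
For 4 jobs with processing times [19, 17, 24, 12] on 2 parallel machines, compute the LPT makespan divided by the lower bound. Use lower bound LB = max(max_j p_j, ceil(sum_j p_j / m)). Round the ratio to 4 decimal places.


LPT order: [24, 19, 17, 12]
Machine loads after assignment: [36, 36]
LPT makespan = 36
Lower bound = max(max_job, ceil(total/2)) = max(24, 36) = 36
Ratio = 36 / 36 = 1.0

1.0


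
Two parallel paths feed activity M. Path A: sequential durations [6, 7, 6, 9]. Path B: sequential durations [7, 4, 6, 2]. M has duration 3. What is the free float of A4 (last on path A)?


ES(A4) = sum of predecessors on chain A = 19
EF(A4) = ES + duration = 19 + 9 = 28
Successor of A4 is M. ES(M) = max(sum(A), sum(B)) = max(28, 19) = 28
Free float = ES(successor) - EF(current) = 28 - 28 = 0

0


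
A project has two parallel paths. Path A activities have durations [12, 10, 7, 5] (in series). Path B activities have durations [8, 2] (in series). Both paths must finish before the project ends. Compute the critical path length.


Path A total = 12 + 10 + 7 + 5 = 34
Path B total = 8 + 2 = 10
Critical path = longest path = max(34, 10) = 34

34
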